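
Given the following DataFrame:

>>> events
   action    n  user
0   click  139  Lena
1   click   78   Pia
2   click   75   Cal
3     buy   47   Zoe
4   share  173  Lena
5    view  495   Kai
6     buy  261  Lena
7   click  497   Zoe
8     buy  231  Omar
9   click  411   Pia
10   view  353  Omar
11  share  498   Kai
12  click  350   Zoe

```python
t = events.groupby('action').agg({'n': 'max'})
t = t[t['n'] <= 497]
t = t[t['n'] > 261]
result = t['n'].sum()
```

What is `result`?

992

group by action, max of n:
          n
action     
buy     261
click   497
share   498
view    495
filter rows where n <= 497:
          n
action     
buy     261
click   497
view    495
filter rows where n > 261:
          n
action     
click   497
view    495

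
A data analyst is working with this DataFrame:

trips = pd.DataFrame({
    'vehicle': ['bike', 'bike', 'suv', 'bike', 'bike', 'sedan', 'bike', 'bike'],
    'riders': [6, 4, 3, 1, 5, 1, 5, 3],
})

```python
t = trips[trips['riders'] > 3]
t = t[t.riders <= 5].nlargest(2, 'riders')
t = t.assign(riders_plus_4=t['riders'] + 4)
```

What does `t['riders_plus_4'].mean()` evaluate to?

filter rows where riders > 3:
  vehicle  riders
0    bike       6
1    bike       4
4    bike       5
6    bike       5
filter rows where riders <= 5:
  vehicle  riders
1    bike       4
4    bike       5
6    bike       5
take 2 rows with largest riders:
  vehicle  riders
4    bike       5
6    bike       5
add column riders_plus_4 = t['riders'] + 4:
  vehicle  riders  riders_plus_4
4    bike       5              9
6    bike       5              9

9.0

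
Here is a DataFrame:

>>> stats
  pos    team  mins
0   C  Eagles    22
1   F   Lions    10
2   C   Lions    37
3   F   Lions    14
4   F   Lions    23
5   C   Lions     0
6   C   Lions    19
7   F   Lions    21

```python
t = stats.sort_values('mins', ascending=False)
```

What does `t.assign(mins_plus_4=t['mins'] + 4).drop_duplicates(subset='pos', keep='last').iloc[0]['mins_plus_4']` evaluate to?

sort by mins descending:
  pos    team  mins
2   C   Lions    37
4   F   Lions    23
0   C  Eagles    22
7   F   Lions    21
6   C   Lions    19
3   F   Lions    14
1   F   Lions    10
5   C   Lions     0
add column mins_plus_4 = t['mins'] + 4:
  pos    team  mins  mins_plus_4
2   C   Lions    37           41
4   F   Lions    23           27
0   C  Eagles    22           26
7   F   Lions    21           25
6   C   Lions    19           23
3   F   Lions    14           18
1   F   Lions    10           14
5   C   Lions     0            4
drop duplicate pos (keep=last):
  pos   team  mins  mins_plus_4
1   F  Lions    10           14
5   C  Lions     0            4
Then the value at position 0, column 'mins_plus_4': 14

14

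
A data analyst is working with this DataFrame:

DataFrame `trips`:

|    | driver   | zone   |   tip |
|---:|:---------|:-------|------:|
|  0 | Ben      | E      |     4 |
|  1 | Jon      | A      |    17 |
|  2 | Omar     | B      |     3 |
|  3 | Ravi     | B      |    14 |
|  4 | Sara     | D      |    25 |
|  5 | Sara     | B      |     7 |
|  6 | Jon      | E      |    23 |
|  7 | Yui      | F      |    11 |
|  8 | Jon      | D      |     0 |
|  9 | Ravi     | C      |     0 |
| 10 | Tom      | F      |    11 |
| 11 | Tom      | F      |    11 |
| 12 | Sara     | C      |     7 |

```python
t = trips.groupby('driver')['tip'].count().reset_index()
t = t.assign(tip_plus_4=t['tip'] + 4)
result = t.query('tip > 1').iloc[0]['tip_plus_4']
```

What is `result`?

7

group by driver, count of tip:
driver
Ben     1
Jon     3
Omar    1
Ravi    2
Sara    3
Tom     2
Yui     1
Name: tip, dtype: int64
reset_index():
  driver  tip
0    Ben    1
1    Jon    3
2   Omar    1
3   Ravi    2
4   Sara    3
5    Tom    2
6    Yui    1
add column tip_plus_4 = t['tip'] + 4:
  driver  tip  tip_plus_4
0    Ben    1           5
1    Jon    3           7
2   Omar    1           5
3   Ravi    2           6
4   Sara    3           7
5    Tom    2           6
6    Yui    1           5
filter rows where tip > 1:
  driver  tip  tip_plus_4
1    Jon    3           7
3   Ravi    2           6
4   Sara    3           7
5    Tom    2           6
The value at position 0, column 'tip_plus_4' is 7.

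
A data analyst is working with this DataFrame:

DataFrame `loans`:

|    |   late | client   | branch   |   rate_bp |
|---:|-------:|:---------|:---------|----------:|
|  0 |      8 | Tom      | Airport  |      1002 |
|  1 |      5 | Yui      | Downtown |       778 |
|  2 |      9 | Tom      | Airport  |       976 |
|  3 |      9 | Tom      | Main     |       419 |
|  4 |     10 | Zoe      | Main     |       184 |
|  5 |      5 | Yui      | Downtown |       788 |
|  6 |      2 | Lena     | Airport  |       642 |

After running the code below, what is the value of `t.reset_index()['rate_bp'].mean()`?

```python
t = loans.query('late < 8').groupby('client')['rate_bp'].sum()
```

filter rows where late < 8:
   late client    branch  rate_bp
1     5    Yui  Downtown      778
5     5    Yui  Downtown      788
6     2   Lena   Airport      642
group by client, sum of rate_bp:
client
Lena     642
Yui     1566
Name: rate_bp, dtype: int64
reset_index():
  client  rate_bp
0   Lena      642
1    Yui     1566

1104.0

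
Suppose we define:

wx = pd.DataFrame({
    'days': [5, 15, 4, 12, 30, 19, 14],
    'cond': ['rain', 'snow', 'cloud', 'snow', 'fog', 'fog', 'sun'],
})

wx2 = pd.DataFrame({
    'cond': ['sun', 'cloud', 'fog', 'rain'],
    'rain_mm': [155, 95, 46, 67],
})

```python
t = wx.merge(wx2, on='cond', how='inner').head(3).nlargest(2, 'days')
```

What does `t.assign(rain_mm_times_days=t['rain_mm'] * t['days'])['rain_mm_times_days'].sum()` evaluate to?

merge on 'cond' (how='inner') → 5 rows:
   days   cond  rain_mm
0     5   rain       67
1     4  cloud       95
2    30    fog       46
3    19    fog       46
4    14    sun      155
take first 3 rows:
   days   cond  rain_mm
0     5   rain       67
1     4  cloud       95
2    30    fog       46
take 2 rows with largest days:
   days  cond  rain_mm
2    30   fog       46
0     5  rain       67
add column rain_mm_times_days = t['rain_mm'] * t['days']:
   days  cond  rain_mm  rain_mm_times_days
2    30   fog       46                1380
0     5  rain       67                 335
sum of column 'rain_mm_times_days' → 1715

1715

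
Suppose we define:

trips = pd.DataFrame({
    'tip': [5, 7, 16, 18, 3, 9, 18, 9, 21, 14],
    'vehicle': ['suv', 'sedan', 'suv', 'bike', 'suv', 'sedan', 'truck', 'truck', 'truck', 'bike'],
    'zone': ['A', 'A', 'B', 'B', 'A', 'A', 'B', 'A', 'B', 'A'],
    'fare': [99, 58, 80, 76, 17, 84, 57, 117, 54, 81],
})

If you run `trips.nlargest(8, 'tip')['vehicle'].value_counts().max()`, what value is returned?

take 8 rows with largest tip:
   tip vehicle zone  fare
8   21   truck    B    54
3   18    bike    B    76
6   18   truck    B    57
2   16     suv    B    80
9   14    bike    A    81
5    9   sedan    A    84
7    9   truck    A   117
1    7   sedan    A    58
value_counts of vehicle:
vehicle
truck    3
bike     2
sedan    2
suv      1
Name: count, dtype: int64
Taking the max of the resulting series gives 3.

3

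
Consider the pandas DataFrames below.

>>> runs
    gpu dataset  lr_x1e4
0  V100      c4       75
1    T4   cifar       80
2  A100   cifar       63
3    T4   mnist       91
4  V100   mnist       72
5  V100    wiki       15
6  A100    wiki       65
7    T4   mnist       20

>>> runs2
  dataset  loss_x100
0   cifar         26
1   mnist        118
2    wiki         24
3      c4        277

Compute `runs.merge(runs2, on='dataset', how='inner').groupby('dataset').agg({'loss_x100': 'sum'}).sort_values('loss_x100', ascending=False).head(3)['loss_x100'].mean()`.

merge on 'dataset' (how='inner') → 8 rows:
    gpu dataset  lr_x1e4  loss_x100
0  V100      c4       75        277
1    T4   cifar       80         26
2  A100   cifar       63         26
3    T4   mnist       91        118
4  V100   mnist       72        118
5  V100    wiki       15         24
6  A100    wiki       65         24
7    T4   mnist       20        118
group by dataset, sum of loss_x100:
         loss_x100
dataset           
c4             277
cifar           52
mnist          354
wiki            48
sort by loss_x100 descending:
         loss_x100
dataset           
mnist          354
c4             277
cifar           52
wiki            48
take first 3 rows:
         loss_x100
dataset           
mnist          354
c4             277
cifar           52
Taking the mean of column 'loss_x100' gives 227.666666667.

227.666666667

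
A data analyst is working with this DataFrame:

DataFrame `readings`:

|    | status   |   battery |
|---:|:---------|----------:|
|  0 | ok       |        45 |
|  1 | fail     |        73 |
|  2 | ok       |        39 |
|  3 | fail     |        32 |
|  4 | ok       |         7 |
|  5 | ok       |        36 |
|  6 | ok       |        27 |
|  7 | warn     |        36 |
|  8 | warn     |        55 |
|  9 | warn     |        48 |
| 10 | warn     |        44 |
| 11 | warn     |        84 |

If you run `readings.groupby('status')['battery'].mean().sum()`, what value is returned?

group by status, mean of battery:
status
fail    52.5
ok      30.8
warn    53.4
Name: battery, dtype: float64
sum of the resulting series → 136.7

136.7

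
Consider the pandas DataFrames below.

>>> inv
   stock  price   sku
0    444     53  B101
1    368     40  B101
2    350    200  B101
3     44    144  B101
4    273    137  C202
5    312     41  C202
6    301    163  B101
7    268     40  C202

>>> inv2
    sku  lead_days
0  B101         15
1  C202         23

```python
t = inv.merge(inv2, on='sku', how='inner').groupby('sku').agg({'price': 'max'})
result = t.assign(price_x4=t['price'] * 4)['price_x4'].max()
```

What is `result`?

800

merge on 'sku' (how='inner') → 8 rows:
   stock  price   sku  lead_days
0    444     53  B101         15
1    368     40  B101         15
2    350    200  B101         15
3     44    144  B101         15
4    273    137  C202         23
5    312     41  C202         23
6    301    163  B101         15
7    268     40  C202         23
group by sku, max of price:
      price
sku        
B101    200
C202    137
add column price_x4 = t['price'] * 4:
      price  price_x4
sku                  
B101    200       800
C202    137       548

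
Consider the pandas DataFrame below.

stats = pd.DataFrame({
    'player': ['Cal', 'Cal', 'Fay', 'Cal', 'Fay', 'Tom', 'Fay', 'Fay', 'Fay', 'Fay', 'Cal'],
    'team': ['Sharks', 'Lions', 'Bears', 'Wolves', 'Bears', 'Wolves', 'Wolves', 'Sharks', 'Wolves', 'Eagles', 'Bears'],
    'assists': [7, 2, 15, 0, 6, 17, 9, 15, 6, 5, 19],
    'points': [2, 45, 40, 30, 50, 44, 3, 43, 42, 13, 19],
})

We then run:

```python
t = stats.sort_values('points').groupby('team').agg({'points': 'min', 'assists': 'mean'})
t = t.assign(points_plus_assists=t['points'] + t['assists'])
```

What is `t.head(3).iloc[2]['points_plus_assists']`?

47.0

sort by points:
   player    team  assists  points
0     Cal  Sharks        7       2
6     Fay  Wolves        9       3
9     Fay  Eagles        5      13
10    Cal   Bears       19      19
3     Cal  Wolves        0      30
2     Fay   Bears       15      40
8     Fay  Wolves        6      42
7     Fay  Sharks       15      43
5     Tom  Wolves       17      44
1     Cal   Lions        2      45
4     Fay   Bears        6      50
group by team: min(points), mean(assists):
        points    assists
team                     
Bears       19  13.333333
Eagles      13   5.000000
Lions       45   2.000000
Sharks       2  11.000000
Wolves       3   8.000000
add column points_plus_assists = t['points'] + t['assists']:
        points    assists  points_plus_assists
team                                          
Bears       19  13.333333            32.333333
Eagles      13   5.000000            18.000000
Lions       45   2.000000            47.000000
Sharks       2  11.000000            13.000000
Wolves       3   8.000000            11.000000
take first 3 rows:
        points    assists  points_plus_assists
team                                          
Bears       19  13.333333            32.333333
Eagles      13   5.000000            18.000000
Lions       45   2.000000            47.000000
value at position 2, column 'points_plus_assists' → 47.0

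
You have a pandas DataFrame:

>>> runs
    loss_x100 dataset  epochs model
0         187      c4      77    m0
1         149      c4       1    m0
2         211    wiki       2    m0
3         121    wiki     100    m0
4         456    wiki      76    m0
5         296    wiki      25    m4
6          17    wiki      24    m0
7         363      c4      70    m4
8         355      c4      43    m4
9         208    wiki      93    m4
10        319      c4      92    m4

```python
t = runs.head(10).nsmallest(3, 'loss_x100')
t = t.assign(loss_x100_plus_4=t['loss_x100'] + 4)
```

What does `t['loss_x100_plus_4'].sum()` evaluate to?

take first 10 rows:
   loss_x100 dataset  epochs model
0        187      c4      77    m0
1        149      c4       1    m0
2        211    wiki       2    m0
3        121    wiki     100    m0
4        456    wiki      76    m0
5        296    wiki      25    m4
6         17    wiki      24    m0
7        363      c4      70    m4
8        355      c4      43    m4
9        208    wiki      93    m4
take 3 rows with smallest loss_x100:
   loss_x100 dataset  epochs model
6         17    wiki      24    m0
3        121    wiki     100    m0
1        149      c4       1    m0
add column loss_x100_plus_4 = t['loss_x100'] + 4:
   loss_x100 dataset  epochs model  loss_x100_plus_4
6         17    wiki      24    m0                21
3        121    wiki     100    m0               125
1        149      c4       1    m0               153
Then the sum of column 'loss_x100_plus_4': 299

299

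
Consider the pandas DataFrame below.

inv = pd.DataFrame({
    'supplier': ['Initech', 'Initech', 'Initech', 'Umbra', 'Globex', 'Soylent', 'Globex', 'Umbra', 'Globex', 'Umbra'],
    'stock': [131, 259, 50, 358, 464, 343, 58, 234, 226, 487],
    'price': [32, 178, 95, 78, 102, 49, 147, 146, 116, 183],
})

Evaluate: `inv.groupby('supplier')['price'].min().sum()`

group by supplier, min of price:
supplier
Globex     102
Initech     32
Soylent     49
Umbra       78
Name: price, dtype: int64
Reading off the sum of the resulting series, we get 261.

261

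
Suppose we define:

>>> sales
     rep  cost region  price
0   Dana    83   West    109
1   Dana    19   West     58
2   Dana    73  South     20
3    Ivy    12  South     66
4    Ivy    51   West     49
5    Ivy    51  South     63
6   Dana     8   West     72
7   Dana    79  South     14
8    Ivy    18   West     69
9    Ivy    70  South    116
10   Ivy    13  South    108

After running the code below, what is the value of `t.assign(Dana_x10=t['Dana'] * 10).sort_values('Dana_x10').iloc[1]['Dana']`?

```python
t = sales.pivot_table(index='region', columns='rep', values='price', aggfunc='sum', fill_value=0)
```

pivot: rows=region, cols=rep, sum(price):
rep     Dana  Ivy
region           
South     34  353
West     239  118
add column Dana_x10 = t['Dana'] * 10:
rep     Dana  Ivy  Dana_x10
region                     
South     34  353       340
West     239  118      2390
sort by Dana_x10:
rep     Dana  Ivy  Dana_x10
region                     
South     34  353       340
West     239  118      2390
Hence 239.

239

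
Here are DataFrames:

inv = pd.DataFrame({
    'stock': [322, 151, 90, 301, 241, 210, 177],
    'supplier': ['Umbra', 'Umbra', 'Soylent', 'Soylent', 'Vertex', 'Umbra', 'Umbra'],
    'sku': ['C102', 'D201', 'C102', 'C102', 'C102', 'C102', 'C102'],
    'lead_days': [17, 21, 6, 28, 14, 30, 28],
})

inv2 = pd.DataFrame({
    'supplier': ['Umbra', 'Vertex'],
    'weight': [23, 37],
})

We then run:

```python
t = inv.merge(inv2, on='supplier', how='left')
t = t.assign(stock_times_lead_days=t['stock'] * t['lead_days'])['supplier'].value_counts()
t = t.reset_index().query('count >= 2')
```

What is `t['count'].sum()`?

merge on 'supplier' (how='left') → 7 rows:
   stock supplier   sku  lead_days  weight
0    322    Umbra  C102         17    23.0
1    151    Umbra  D201         21    23.0
2     90  Soylent  C102          6     NaN
3    301  Soylent  C102         28     NaN
4    241   Vertex  C102         14    37.0
5    210    Umbra  C102         30    23.0
6    177    Umbra  C102         28    23.0
add column stock_times_lead_days = t['stock'] * t['lead_days']:
   stock supplier   sku  lead_days  weight  stock_times_lead_days
0    322    Umbra  C102         17    23.0                   5474
1    151    Umbra  D201         21    23.0                   3171
2     90  Soylent  C102          6     NaN                    540
3    301  Soylent  C102         28     NaN                   8428
4    241   Vertex  C102         14    37.0                   3374
5    210    Umbra  C102         30    23.0                   6300
6    177    Umbra  C102         28    23.0                   4956
value_counts of supplier:
supplier
Umbra      4
Soylent    2
Vertex     1
Name: count, dtype: int64
reset_index():
  supplier  count
0    Umbra      4
1  Soylent      2
2   Vertex      1
filter rows where count >= 2:
  supplier  count
0    Umbra      4
1  Soylent      2
Finally, sum of column 'count' = 6.

6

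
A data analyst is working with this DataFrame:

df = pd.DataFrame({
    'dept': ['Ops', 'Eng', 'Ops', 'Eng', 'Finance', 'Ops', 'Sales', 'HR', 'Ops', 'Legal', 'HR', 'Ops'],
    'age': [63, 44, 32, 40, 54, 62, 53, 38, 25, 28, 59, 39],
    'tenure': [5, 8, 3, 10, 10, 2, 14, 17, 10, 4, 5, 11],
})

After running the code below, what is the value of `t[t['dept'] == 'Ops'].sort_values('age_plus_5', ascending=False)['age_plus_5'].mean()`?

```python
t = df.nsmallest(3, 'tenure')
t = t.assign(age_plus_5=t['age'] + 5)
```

take 3 rows with smallest tenure:
    dept  age  tenure
5    Ops   62       2
2    Ops   32       3
9  Legal   28       4
add column age_plus_5 = t['age'] + 5:
    dept  age  tenure  age_plus_5
5    Ops   62       2          67
2    Ops   32       3          37
9  Legal   28       4          33
filter rows where dept == 'Ops':
  dept  age  tenure  age_plus_5
5  Ops   62       2          67
2  Ops   32       3          37
sort by age_plus_5 descending:
  dept  age  tenure  age_plus_5
5  Ops   62       2          67
2  Ops   32       3          37
Taking the mean of column 'age_plus_5' gives 52.0.

52.0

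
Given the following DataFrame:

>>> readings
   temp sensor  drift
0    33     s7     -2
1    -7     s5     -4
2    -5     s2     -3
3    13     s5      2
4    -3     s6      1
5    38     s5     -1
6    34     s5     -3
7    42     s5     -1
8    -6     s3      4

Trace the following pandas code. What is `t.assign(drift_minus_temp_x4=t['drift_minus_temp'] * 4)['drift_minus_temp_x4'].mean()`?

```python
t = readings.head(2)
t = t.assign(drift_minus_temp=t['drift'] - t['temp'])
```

take first 2 rows:
   temp sensor  drift
0    33     s7     -2
1    -7     s5     -4
add column drift_minus_temp = t['drift'] - t['temp']:
   temp sensor  drift  drift_minus_temp
0    33     s7     -2               -35
1    -7     s5     -4                 3
add column drift_minus_temp_x4 = t['drift_minus_temp'] * 4:
   temp sensor  drift  drift_minus_temp  drift_minus_temp_x4
0    33     s7     -2               -35                 -140
1    -7     s5     -4                 3                   12

-64.0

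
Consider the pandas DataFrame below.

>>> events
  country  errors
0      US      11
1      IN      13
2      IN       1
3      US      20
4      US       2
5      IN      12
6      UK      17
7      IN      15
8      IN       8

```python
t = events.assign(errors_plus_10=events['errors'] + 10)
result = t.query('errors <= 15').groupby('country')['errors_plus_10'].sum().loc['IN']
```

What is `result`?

add column errors_plus_10 = events['errors'] + 10:
  country  errors  errors_plus_10
0      US      11              21
1      IN      13              23
2      IN       1              11
3      US      20              30
4      US       2              12
5      IN      12              22
6      UK      17              27
7      IN      15              25
8      IN       8              18
filter rows where errors <= 15:
  country  errors  errors_plus_10
0      US      11              21
1      IN      13              23
2      IN       1              11
4      US       2              12
5      IN      12              22
7      IN      15              25
8      IN       8              18
group by country, sum of errors_plus_10:
country
IN    99
US    33
Name: errors_plus_10, dtype: int64
The value at index 'IN' is 99.

99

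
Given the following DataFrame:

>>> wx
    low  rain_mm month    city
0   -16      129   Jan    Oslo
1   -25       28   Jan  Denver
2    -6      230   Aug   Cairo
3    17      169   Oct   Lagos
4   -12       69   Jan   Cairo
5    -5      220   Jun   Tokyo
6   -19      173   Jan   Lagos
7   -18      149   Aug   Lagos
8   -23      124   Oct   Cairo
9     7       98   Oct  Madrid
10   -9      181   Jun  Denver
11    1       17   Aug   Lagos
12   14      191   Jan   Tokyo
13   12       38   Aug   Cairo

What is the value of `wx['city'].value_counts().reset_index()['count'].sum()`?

14

value_counts of city:
city
Cairo     4
Lagos     4
Denver    2
Tokyo     2
Oslo      1
Madrid    1
Name: count, dtype: int64
reset_index():
     city  count
0   Cairo      4
1   Lagos      4
2  Denver      2
3   Tokyo      2
4    Oslo      1
5  Madrid      1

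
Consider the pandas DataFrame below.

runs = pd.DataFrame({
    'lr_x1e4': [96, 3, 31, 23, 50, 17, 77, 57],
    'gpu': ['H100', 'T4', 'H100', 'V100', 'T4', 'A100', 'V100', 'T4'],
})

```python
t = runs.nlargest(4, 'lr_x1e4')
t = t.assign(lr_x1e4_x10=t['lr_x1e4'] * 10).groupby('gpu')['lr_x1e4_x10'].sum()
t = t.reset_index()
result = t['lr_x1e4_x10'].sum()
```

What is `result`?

2800

take 4 rows with largest lr_x1e4:
   lr_x1e4   gpu
0       96  H100
6       77  V100
7       57    T4
4       50    T4
add column lr_x1e4_x10 = t['lr_x1e4'] * 10:
   lr_x1e4   gpu  lr_x1e4_x10
0       96  H100          960
6       77  V100          770
7       57    T4          570
4       50    T4          500
group by gpu, sum of lr_x1e4_x10:
gpu
H100     960
T4      1070
V100     770
Name: lr_x1e4_x10, dtype: int64
reset_index():
    gpu  lr_x1e4_x10
0  H100          960
1    T4         1070
2  V100          770
The sum of column 'lr_x1e4_x10' is 2800.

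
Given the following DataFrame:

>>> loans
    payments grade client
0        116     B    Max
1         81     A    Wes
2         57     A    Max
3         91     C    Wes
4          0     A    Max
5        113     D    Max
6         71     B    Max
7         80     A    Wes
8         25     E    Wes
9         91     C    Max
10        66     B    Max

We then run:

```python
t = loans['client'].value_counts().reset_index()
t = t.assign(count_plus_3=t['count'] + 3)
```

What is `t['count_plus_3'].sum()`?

value_counts of client:
client
Max    7
Wes    4
Name: count, dtype: int64
reset_index():
  client  count
0    Max      7
1    Wes      4
add column count_plus_3 = t['count'] + 3:
  client  count  count_plus_3
0    Max      7            10
1    Wes      4             7

17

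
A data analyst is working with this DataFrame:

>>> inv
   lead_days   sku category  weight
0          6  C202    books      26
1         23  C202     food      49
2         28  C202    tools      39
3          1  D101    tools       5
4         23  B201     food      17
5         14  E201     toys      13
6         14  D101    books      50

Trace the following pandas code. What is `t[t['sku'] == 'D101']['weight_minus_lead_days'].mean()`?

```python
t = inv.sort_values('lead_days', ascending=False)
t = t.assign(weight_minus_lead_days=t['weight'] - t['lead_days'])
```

sort by lead_days descending:
   lead_days   sku category  weight
2         28  C202    tools      39
1         23  C202     food      49
4         23  B201     food      17
5         14  E201     toys      13
6         14  D101    books      50
0          6  C202    books      26
3          1  D101    tools       5
add column weight_minus_lead_days = t['weight'] - t['lead_days']:
   lead_days   sku category  weight  weight_minus_lead_days
2         28  C202    tools      39                      11
1         23  C202     food      49                      26
4         23  B201     food      17                      -6
5         14  E201     toys      13                      -1
6         14  D101    books      50                      36
0          6  C202    books      26                      20
3          1  D101    tools       5                       4
filter rows where sku == 'D101':
   lead_days   sku category  weight  weight_minus_lead_days
6         14  D101    books      50                      36
3          1  D101    tools       5                       4

20.0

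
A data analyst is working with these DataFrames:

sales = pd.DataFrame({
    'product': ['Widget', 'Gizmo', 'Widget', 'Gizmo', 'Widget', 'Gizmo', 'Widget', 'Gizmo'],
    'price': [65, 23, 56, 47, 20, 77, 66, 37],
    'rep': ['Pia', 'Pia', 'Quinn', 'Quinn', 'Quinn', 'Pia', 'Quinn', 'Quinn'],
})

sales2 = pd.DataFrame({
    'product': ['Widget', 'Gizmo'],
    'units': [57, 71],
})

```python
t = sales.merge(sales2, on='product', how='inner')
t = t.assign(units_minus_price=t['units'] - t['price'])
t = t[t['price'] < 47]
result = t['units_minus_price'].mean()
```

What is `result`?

merge on 'product' (how='inner') → 8 rows:
  product  price    rep  units
0  Widget     65    Pia     57
1   Gizmo     23    Pia     71
2  Widget     56  Quinn     57
3   Gizmo     47  Quinn     71
4  Widget     20  Quinn     57
5   Gizmo     77    Pia     71
6  Widget     66  Quinn     57
7   Gizmo     37  Quinn     71
add column units_minus_price = t['units'] - t['price']:
  product  price    rep  units  units_minus_price
0  Widget     65    Pia     57                 -8
1   Gizmo     23    Pia     71                 48
2  Widget     56  Quinn     57                  1
3   Gizmo     47  Quinn     71                 24
4  Widget     20  Quinn     57                 37
5   Gizmo     77    Pia     71                 -6
6  Widget     66  Quinn     57                 -9
7   Gizmo     37  Quinn     71                 34
filter rows where price < 47:
  product  price    rep  units  units_minus_price
1   Gizmo     23    Pia     71                 48
4  Widget     20  Quinn     57                 37
7   Gizmo     37  Quinn     71                 34
Taking the mean of column 'units_minus_price' gives 39.6666666667.

39.6666666667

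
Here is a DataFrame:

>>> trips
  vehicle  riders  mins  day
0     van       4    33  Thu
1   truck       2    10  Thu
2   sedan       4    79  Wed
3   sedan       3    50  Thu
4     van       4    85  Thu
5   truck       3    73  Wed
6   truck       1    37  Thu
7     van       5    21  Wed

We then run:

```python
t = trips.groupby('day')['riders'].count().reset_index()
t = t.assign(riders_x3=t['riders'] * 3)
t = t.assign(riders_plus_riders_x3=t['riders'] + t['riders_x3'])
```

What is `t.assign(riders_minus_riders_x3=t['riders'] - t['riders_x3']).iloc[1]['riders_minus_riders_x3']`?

-6

group by day, count of riders:
day
Thu    5
Wed    3
Name: riders, dtype: int64
reset_index():
   day  riders
0  Thu       5
1  Wed       3
add column riders_x3 = t['riders'] * 3:
   day  riders  riders_x3
0  Thu       5         15
1  Wed       3          9
add column riders_plus_riders_x3 = t['riders'] + t['riders_x3']:
   day  riders  riders_x3  riders_plus_riders_x3
0  Thu       5         15                     20
1  Wed       3          9                     12
add column riders_minus_riders_x3 = t['riders'] - t['riders_x3']:
   day  riders  riders_x3  riders_plus_riders_x3  riders_minus_riders_x3
0  Thu       5         15                     20                     -10
1  Wed       3          9                     12                      -6
Reading off the value at position 1, column 'riders_minus_riders_x3', we get -6.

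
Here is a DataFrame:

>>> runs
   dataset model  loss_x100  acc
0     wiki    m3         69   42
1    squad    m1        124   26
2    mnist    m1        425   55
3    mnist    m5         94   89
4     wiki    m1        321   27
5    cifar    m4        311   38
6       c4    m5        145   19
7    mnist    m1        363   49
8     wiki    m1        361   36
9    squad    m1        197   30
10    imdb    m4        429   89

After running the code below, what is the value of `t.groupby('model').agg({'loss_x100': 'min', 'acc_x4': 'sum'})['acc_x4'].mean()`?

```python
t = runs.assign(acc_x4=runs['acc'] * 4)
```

add column acc_x4 = runs['acc'] * 4:
   dataset model  loss_x100  acc  acc_x4
0     wiki    m3         69   42     168
1    squad    m1        124   26     104
2    mnist    m1        425   55     220
3    mnist    m5         94   89     356
4     wiki    m1        321   27     108
5    cifar    m4        311   38     152
6       c4    m5        145   19      76
7    mnist    m1        363   49     196
8     wiki    m1        361   36     144
9    squad    m1        197   30     120
10    imdb    m4        429   89     356
group by model: min(loss_x100), sum(acc_x4):
       loss_x100  acc_x4
model                   
m1           124     892
m3            69     168
m4           311     508
m5            94     432
So mean() = 500.0.

500.0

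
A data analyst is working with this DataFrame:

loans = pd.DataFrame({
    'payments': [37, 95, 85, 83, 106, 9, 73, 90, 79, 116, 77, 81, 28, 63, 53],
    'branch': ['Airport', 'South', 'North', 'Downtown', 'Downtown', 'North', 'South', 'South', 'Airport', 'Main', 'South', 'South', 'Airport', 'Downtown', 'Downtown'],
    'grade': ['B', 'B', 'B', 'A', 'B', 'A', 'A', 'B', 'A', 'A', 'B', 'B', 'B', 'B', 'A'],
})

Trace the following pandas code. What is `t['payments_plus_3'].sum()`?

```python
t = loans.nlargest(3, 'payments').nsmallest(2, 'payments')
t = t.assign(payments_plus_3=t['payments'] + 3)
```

207

take 3 rows with largest payments:
   payments    branch grade
9       116      Main     A
4       106  Downtown     B
1        95     South     B
take 2 rows with smallest payments:
   payments    branch grade
1        95     South     B
4       106  Downtown     B
add column payments_plus_3 = t['payments'] + 3:
   payments    branch grade  payments_plus_3
1        95     South     B               98
4       106  Downtown     B              109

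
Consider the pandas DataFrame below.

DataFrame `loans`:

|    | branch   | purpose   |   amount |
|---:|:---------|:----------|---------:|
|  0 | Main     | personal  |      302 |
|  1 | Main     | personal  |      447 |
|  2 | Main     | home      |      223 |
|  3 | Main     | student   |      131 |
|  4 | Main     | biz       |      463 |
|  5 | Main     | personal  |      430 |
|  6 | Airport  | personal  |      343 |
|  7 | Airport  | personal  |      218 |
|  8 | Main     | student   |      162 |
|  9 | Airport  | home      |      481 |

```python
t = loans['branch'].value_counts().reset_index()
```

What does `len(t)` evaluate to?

2

value_counts of branch:
branch
Main       7
Airport    3
Name: count, dtype: int64
reset_index():
    branch  count
0     Main      7
1  Airport      3
Taking the number of rows gives 2.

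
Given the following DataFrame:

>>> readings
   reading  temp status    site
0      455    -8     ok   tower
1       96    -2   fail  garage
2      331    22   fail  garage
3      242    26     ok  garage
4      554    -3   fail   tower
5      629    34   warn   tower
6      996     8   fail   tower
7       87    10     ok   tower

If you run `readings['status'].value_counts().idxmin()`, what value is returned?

value_counts of status:
status
fail    4
ok      3
warn    1
Name: count, dtype: int64
The label with the smallest value is warn.

warn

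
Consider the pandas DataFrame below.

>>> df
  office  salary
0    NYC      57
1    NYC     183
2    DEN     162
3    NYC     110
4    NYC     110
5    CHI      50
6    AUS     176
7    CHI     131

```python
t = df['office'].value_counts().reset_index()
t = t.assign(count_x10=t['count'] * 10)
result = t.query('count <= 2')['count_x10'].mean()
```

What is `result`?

13.3333333333

value_counts of office:
office
NYC    4
CHI    2
DEN    1
AUS    1
Name: count, dtype: int64
reset_index():
  office  count
0    NYC      4
1    CHI      2
2    DEN      1
3    AUS      1
add column count_x10 = t['count'] * 10:
  office  count  count_x10
0    NYC      4         40
1    CHI      2         20
2    DEN      1         10
3    AUS      1         10
filter rows where count <= 2:
  office  count  count_x10
1    CHI      2         20
2    DEN      1         10
3    AUS      1         10
mean of column 'count_x10' → 13.3333333333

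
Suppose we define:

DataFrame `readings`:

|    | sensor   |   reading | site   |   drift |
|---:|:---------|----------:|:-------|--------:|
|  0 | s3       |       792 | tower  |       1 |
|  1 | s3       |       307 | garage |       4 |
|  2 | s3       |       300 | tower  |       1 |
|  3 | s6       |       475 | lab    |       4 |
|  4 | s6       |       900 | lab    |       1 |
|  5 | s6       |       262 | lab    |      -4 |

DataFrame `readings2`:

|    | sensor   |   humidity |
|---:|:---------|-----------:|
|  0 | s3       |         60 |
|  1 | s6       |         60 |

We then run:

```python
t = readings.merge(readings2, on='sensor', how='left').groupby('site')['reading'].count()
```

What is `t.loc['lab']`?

3

merge on 'sensor' (how='left') → 6 rows:
  sensor  reading    site  drift  humidity
0     s3      792   tower      1        60
1     s3      307  garage      4        60
2     s3      300   tower      1        60
3     s6      475     lab      4        60
4     s6      900     lab      1        60
5     s6      262     lab     -4        60
group by site, count of reading:
site
garage    1
lab       3
tower     2
Name: reading, dtype: int64
So loc['lab'] = 3.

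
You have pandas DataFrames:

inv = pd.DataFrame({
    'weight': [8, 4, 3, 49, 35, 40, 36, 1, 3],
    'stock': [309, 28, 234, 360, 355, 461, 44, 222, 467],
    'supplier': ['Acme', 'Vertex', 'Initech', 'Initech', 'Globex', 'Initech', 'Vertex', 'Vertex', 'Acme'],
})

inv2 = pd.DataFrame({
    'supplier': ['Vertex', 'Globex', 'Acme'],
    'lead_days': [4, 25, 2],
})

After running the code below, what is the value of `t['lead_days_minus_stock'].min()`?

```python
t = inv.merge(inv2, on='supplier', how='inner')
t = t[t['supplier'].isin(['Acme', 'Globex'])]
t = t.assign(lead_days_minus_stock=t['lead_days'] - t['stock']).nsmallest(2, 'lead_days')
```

merge on 'supplier' (how='inner') → 6 rows:
   weight  stock supplier  lead_days
0       8    309     Acme          2
1       4     28   Vertex          4
2      35    355   Globex         25
3      36     44   Vertex          4
4       1    222   Vertex          4
5       3    467     Acme          2
filter rows where supplier in ['Acme', 'Globex']:
   weight  stock supplier  lead_days
0       8    309     Acme          2
2      35    355   Globex         25
5       3    467     Acme          2
add column lead_days_minus_stock = t['lead_days'] - t['stock']:
   weight  stock supplier  lead_days  lead_days_minus_stock
0       8    309     Acme          2                   -307
2      35    355   Globex         25                   -330
5       3    467     Acme          2                   -465
take 2 rows with smallest lead_days:
   weight  stock supplier  lead_days  lead_days_minus_stock
0       8    309     Acme          2                   -307
5       3    467     Acme          2                   -465
So min() = -465.

-465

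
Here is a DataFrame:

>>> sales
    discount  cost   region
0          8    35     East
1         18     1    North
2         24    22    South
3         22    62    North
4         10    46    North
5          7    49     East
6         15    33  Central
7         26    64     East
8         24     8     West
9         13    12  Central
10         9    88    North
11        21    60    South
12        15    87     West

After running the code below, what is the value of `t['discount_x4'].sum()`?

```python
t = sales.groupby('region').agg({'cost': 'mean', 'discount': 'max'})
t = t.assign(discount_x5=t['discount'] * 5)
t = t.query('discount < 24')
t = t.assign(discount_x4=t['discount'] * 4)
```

148

group by region: mean(cost), max(discount):
              cost  discount
region                      
Central  22.500000        15
East     49.333333        26
North    49.250000        22
South    41.000000        24
West     47.500000        24
add column discount_x5 = t['discount'] * 5:
              cost  discount  discount_x5
region                                   
Central  22.500000        15           75
East     49.333333        26          130
North    49.250000        22          110
South    41.000000        24          120
West     47.500000        24          120
filter rows where discount < 24:
          cost  discount  discount_x5
region                               
Central  22.50        15           75
North    49.25        22          110
add column discount_x4 = t['discount'] * 4:
          cost  discount  discount_x5  discount_x4
region                                            
Central  22.50        15           75           60
North    49.25        22          110           88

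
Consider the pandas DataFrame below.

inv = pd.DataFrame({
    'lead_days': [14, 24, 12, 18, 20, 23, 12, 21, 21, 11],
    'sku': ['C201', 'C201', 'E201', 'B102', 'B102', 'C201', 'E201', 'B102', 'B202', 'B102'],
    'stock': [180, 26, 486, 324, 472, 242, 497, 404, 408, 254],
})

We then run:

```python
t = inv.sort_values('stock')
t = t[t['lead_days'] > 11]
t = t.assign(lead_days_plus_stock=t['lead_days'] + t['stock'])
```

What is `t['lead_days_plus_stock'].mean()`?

sort by stock:
   lead_days   sku  stock
1         24  C201     26
0         14  C201    180
5         23  C201    242
9         11  B102    254
3         18  B102    324
7         21  B102    404
8         21  B202    408
4         20  B102    472
2         12  E201    486
6         12  E201    497
filter rows where lead_days > 11:
   lead_days   sku  stock
1         24  C201     26
0         14  C201    180
5         23  C201    242
3         18  B102    324
7         21  B102    404
8         21  B202    408
4         20  B102    472
2         12  E201    486
6         12  E201    497
add column lead_days_plus_stock = t['lead_days'] + t['stock']:
   lead_days   sku  stock  lead_days_plus_stock
1         24  C201     26                    50
0         14  C201    180                   194
5         23  C201    242                   265
3         18  B102    324                   342
7         21  B102    404                   425
8         21  B202    408                   429
4         20  B102    472                   492
2         12  E201    486                   498
6         12  E201    497                   509
Then the mean of column 'lead_days_plus_stock': 356.0

356.0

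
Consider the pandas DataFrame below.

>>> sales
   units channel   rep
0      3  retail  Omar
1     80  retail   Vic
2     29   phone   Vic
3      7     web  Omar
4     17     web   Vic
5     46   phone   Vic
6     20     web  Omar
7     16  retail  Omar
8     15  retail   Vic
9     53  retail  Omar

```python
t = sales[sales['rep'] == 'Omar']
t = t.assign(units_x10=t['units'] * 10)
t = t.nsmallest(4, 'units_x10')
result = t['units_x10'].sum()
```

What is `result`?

filter rows where rep == 'Omar':
   units channel   rep
0      3  retail  Omar
3      7     web  Omar
6     20     web  Omar
7     16  retail  Omar
9     53  retail  Omar
add column units_x10 = t['units'] * 10:
   units channel   rep  units_x10
0      3  retail  Omar         30
3      7     web  Omar         70
6     20     web  Omar        200
7     16  retail  Omar        160
9     53  retail  Omar        530
take 4 rows with smallest units_x10:
   units channel   rep  units_x10
0      3  retail  Omar         30
3      7     web  Omar         70
7     16  retail  Omar        160
6     20     web  Omar        200
The sum of column 'units_x10' is 460.

460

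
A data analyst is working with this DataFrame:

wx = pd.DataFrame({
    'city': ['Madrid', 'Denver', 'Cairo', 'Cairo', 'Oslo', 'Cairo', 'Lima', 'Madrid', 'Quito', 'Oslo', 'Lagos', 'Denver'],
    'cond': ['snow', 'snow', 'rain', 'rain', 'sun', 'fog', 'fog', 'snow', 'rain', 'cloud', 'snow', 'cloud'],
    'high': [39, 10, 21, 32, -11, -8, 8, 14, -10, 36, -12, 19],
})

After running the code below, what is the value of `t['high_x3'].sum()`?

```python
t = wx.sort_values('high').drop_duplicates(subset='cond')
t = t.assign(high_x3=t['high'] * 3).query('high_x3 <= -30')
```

-99

sort by high:
      city   cond  high
10   Lagos   snow   -12
4     Oslo    sun   -11
8    Quito   rain   -10
5    Cairo    fog    -8
6     Lima    fog     8
1   Denver   snow    10
7   Madrid   snow    14
11  Denver  cloud    19
2    Cairo   rain    21
3    Cairo   rain    32
9     Oslo  cloud    36
0   Madrid   snow    39
drop duplicate cond (keep=first):
      city   cond  high
10   Lagos   snow   -12
4     Oslo    sun   -11
8    Quito   rain   -10
5    Cairo    fog    -8
11  Denver  cloud    19
add column high_x3 = t['high'] * 3:
      city   cond  high  high_x3
10   Lagos   snow   -12      -36
4     Oslo    sun   -11      -33
8    Quito   rain   -10      -30
5    Cairo    fog    -8      -24
11  Denver  cloud    19       57
filter rows where high_x3 <= -30:
     city  cond  high  high_x3
10  Lagos  snow   -12      -36
4    Oslo   sun   -11      -33
8   Quito  rain   -10      -30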